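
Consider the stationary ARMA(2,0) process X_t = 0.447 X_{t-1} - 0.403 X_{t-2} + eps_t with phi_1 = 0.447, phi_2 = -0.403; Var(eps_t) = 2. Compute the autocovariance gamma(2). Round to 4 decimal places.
\gamma(2) = -0.6925

Multiply the model equation by X_{t-k} and take expectations. With theta_0 = psi_0 = 1 and psi_j the MA(infinity) weights, this gives
  gamma(k) - sum_i phi_i gamma(k-i) = c_k,
  c_k = sigma^2 * sum_{j=k..q} theta_j psi_{j-k}   (c_k = 0 for k > q),
using gamma(-m) = gamma(m).
Pure AR (q = 0): c_0 = sigma^2 = 2, c_k = 0 for k >= 1.
Equations for k = 0, 1, 2 (AR order 2, c_2 = 0):
  (E0) gamma(0) = phi_1 gamma(1) + phi_2 gamma(2) + c_0
  (E1) gamma(1) = phi_1 gamma(0) + phi_2 gamma(1) + c_1
  (E2) gamma(2) = phi_1 gamma(1) + phi_2 gamma(0)
From (E1): gamma(1) = A gamma(0) + B with
  A = phi_1 / (1 - phi_2) = 0.447 / 1.403 = 0.318603,   B = c_1 / (1 - phi_2) = 0 / 1.403 = 0.
Insert (E2) into (E0): gamma(0) (1 - phi_2^2) = phi_1 (1 + phi_2) gamma(1) + c_0.
  phi_1 (1 + phi_2) = (0.447)(0.597) = 0.266859,   1 - phi_2^2 = 0.837591.
Replace gamma(1) by A gamma(0) + B and collect gamma(0):
  gamma(0) [0.837591 - (0.266859)(0.318603)] = c_0 = 2
  gamma(0) * 0.752569 = 2
  gamma(0) = 2 / 0.752569 = 2.657564.
  gamma(1) = A gamma(0) = (0.318603)(2.657564) = 0.846708.
  gamma(2) = phi_1 gamma(1) + phi_2 gamma(0) = (0.447)(0.846708) + (-0.403)(2.657564) = -0.69252.
Therefore gamma(2) = -0.6925 (to 4 decimal places).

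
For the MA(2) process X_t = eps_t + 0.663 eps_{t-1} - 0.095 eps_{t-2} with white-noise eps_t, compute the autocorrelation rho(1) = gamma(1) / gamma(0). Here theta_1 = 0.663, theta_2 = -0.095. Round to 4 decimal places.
\rho(1) = 0.4142

For an MA(q) process with theta_0 = 1, the autocovariance is
  gamma(k) = sigma^2 * sum_{i=0..q-k} theta_i * theta_{i+k},
and rho(k) = gamma(k) / gamma(0). Sigma^2 cancels.
  numerator   = (1)*(0.663) + (0.663)*(-0.095) = 0.600015.
  denominator = (1)^2 + (0.663)^2 + (-0.095)^2 = 1.448594.
  rho(1) = 0.600015 / 1.448594 = 0.4142.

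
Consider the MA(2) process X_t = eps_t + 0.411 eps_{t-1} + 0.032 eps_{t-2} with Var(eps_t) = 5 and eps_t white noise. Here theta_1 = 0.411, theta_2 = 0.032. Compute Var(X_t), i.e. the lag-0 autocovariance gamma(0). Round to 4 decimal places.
\gamma(0) = 5.8497

For an MA(q) process X_t = eps_t + sum_i theta_i eps_{t-i} with
Var(eps_t) = sigma^2, the variance is
  gamma(0) = sigma^2 * (1 + sum_i theta_i^2).
  sum_i theta_i^2 = (0.411)^2 + (0.032)^2 = 0.168921 + 0.001024 = 0.169945.
  gamma(0) = 5 * (1 + 0.169945) = 5 * 1.169945 = 5.849725, which rounds to 5.8497.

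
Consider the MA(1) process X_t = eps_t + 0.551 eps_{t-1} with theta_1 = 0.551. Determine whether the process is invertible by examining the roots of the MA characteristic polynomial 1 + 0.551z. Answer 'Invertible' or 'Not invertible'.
\text{Invertible}

The MA(q) characteristic polynomial is P(z) = 1 + 0.551z.
Invertibility requires all roots to lie outside the unit circle, i.e. |z| > 1 for every root.
This is linear in z: 1 + (0.551) z = 0  =>  z = -1/(0.551) = -1.814882,  |z| = 1.814882.
Moduli of all roots: 1.8149.
All moduli strictly greater than 1? Yes.
Verdict: Invertible.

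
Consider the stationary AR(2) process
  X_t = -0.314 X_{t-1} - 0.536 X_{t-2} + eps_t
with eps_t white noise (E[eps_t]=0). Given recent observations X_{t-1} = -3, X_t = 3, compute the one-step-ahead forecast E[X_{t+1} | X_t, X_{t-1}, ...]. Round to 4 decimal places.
E[X_{t+1} \mid \mathcal F_t] = 0.6660

For an AR(p) model X_t = c + sum_i phi_i X_{t-i} + eps_t, the
one-step-ahead conditional mean is
  E[X_{t+1} | X_t, ...] = c + sum_i phi_i X_{t+1-i}.
Substitute known values:
  E[X_{t+1} | ...] = (-0.314) * (3) + (-0.536) * (-3)
                   = 0.6660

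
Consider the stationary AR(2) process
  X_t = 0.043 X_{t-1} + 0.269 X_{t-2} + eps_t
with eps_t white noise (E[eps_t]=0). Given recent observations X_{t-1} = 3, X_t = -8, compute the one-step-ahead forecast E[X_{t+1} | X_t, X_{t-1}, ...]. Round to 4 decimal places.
E[X_{t+1} \mid \mathcal F_t] = 0.4630

For an AR(p) model X_t = c + sum_i phi_i X_{t-i} + eps_t, the
one-step-ahead conditional mean is
  E[X_{t+1} | X_t, ...] = c + sum_i phi_i X_{t+1-i}.
Substitute known values:
  E[X_{t+1} | ...] = (0.043) * (-8) + (0.269) * (3)
                   = 0.4630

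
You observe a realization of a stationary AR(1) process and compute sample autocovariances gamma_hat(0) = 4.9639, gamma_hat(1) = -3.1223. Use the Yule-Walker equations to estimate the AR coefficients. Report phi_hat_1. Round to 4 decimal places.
\hat\phi_{1} = -0.6290

The Yule-Walker equations for an AR(p) process read, in matrix form,
  Gamma_p phi = r_p,   with   (Gamma_p)_{ij} = gamma(|i - j|),
                       (r_p)_i = gamma(i),   i,j = 1..p.
Substitute the sample gammas (Toeplitz matrix and right-hand side of size 1):
  Gamma_p = [[4.9639]]
  r_p     = [-3.1223]
With p = 1 this is the single equation gamma(0) phi_1 = gamma(1):
  phi_hat_1 = gamma(1) / gamma(0) = -3.1223 / 4.9639 = -0.6290.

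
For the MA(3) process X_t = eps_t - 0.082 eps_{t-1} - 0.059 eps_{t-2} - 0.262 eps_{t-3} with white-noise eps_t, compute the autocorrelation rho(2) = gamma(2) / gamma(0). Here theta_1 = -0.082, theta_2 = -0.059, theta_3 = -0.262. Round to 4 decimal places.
\rho(2) = -0.0348

For an MA(q) process with theta_0 = 1, the autocovariance is
  gamma(k) = sigma^2 * sum_{i=0..q-k} theta_i * theta_{i+k},
and rho(k) = gamma(k) / gamma(0). Sigma^2 cancels.
  numerator   = (1)*(-0.059) + (-0.082)*(-0.262) = -0.037516.
  denominator = (1)^2 + (-0.082)^2 + (-0.059)^2 + (-0.262)^2 = 1.078849.
  rho(2) = -0.037516 / 1.078849 = -0.0348.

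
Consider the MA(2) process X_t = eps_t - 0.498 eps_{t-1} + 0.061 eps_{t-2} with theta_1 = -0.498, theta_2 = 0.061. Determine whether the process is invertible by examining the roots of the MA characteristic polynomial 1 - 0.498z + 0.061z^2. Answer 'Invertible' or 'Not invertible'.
\text{Invertible}

The MA(q) characteristic polynomial is P(z) = 1 - 0.498z + 0.061z^2.
Invertibility requires all roots to lie outside the unit circle, i.e. |z| > 1 for every root.
Set 1 + (-0.498) z + (0.061) z^2 = 0, i.e. a z^2 + b z + c = 0 with a = 0.061, b = -0.498, c = 1.
Discriminant D = b^2 - 4ac = (-0.498)^2 - 4*(0.061)*1 = 0.248004 - (0.244) = 0.004004.
D >= 0, so the roots are real: z = (-b +/- sqrt(D)) / (2a) = (0.498 +/- 0.063277) / (0.122).
  z_1 = (0.498 + 0.063277) / (0.122) = 4.6006,   |z_1| = 4.6006.
  z_2 = (0.498 - 0.063277) / (0.122) = 3.5633,   |z_2| = 3.5633.
Moduli of all roots: 4.6006, 3.5633.
All moduli strictly greater than 1? Yes.
Verdict: Invertible.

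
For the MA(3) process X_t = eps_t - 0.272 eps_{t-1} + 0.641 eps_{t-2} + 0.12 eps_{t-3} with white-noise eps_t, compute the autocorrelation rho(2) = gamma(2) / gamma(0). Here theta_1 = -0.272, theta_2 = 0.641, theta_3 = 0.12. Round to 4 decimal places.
\rho(2) = 0.4058

For an MA(q) process with theta_0 = 1, the autocovariance is
  gamma(k) = sigma^2 * sum_{i=0..q-k} theta_i * theta_{i+k},
and rho(k) = gamma(k) / gamma(0). Sigma^2 cancels.
  numerator   = (1)*(0.641) + (-0.272)*(0.12) = 0.60836.
  denominator = (1)^2 + (-0.272)^2 + (0.641)^2 + (0.12)^2 = 1.499265.
  rho(2) = 0.60836 / 1.499265 = 0.4058.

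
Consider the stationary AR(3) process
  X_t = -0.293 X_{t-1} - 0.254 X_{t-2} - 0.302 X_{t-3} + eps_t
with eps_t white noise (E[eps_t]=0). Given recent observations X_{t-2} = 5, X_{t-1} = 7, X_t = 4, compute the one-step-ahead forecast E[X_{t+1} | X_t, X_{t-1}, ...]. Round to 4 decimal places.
E[X_{t+1} \mid \mathcal F_t] = -4.4600

For an AR(p) model X_t = c + sum_i phi_i X_{t-i} + eps_t, the
one-step-ahead conditional mean is
  E[X_{t+1} | X_t, ...] = c + sum_i phi_i X_{t+1-i}.
Substitute known values:
  E[X_{t+1} | ...] = (-0.293) * (4) + (-0.254) * (7) + (-0.302) * (5)
                   = -4.4600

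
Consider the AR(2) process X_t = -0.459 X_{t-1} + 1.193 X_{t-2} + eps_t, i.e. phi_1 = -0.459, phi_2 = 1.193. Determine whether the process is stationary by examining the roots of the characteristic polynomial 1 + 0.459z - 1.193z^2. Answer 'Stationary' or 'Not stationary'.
\text{Not stationary}

The AR(p) characteristic polynomial is P(z) = 1 + 0.459z - 1.193z^2.
Stationarity requires all roots to lie outside the unit circle, i.e. |z| > 1 for every root.
Set 1 + (0.459) z + (-1.193) z^2 = 0, i.e. a z^2 + b z + c = 0 with a = -1.193, b = 0.459, c = 1.
Discriminant D = b^2 - 4ac = (0.459)^2 - 4*(-1.193)*1 = 0.210681 - (-4.772) = 4.982681.
D >= 0, so the roots are real: z = (-b +/- sqrt(D)) / (2a) = (-0.459 +/- 2.232192) / (-2.386).
  z_1 = (-0.459 + 2.232192) / (-2.386) = -0.7432,   |z_1| = 0.7432.
  z_2 = (-0.459 - 2.232192) / (-2.386) = 1.1279,   |z_2| = 1.1279.
Moduli of all roots: 0.7432, 1.1279.
All moduli strictly greater than 1? No.
Verdict: Not stationary.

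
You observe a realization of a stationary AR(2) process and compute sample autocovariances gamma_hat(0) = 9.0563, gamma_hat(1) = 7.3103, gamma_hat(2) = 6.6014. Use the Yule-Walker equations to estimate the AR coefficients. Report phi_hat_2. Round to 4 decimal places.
\hat\phi_{2} = 0.2220

The Yule-Walker equations for an AR(p) process read, in matrix form,
  Gamma_p phi = r_p,   with   (Gamma_p)_{ij} = gamma(|i - j|),
                       (r_p)_i = gamma(i),   i,j = 1..p.
Substitute the sample gammas (Toeplitz matrix and right-hand side of size 2):
  Gamma_p = [[9.0563, 7.3103], [7.3103, 9.0563]]
  r_p     = [7.3103, 6.6014]
Written out:
  9.0563 phi_1 + 7.3103 phi_2 = 7.3103
  7.3103 phi_1 + 9.0563 phi_2 = 6.6014
Solve by Cramer's rule:
  det = gamma(0)^2 - gamma(1)^2 = (9.0563)^2 - (7.3103)^2 = 82.01656969 - 53.44048609 = 28.5760836
  phi_hat_1 = [gamma(1) gamma(0) - gamma(1) gamma(2)] / det = [(7.3103)(9.0563) - (7.3103)(6.6014)] / 28.5760836 = 17.94605547 / 28.5760836 = 0.628
  phi_hat_2 = [gamma(0) gamma(2) - gamma(1)^2] / det = [(9.0563)(6.6014) - (7.3103)^2] / 28.5760836 = 6.34377273 / 28.5760836 = 0.222
So phi_hat = [0.6280, 0.2220].
Therefore phi_hat_2 = 0.2220.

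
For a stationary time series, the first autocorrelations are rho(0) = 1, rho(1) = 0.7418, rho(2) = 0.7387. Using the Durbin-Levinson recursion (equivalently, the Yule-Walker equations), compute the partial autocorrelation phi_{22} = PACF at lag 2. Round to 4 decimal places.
\phi_{22} = 0.4190

The PACF at lag k is phi_{kk}, the last component of the solution
to the Yule-Walker system G_k phi = r_k where
  (G_k)_{ij} = rho(|i - j|), (r_k)_i = rho(i), i,j = 1..k.
Equivalently, Durbin-Levinson gives phi_{kk} iteratively:
  phi_{11} = rho(1)
  phi_{kk} = [rho(k) - sum_{j=1..k-1} phi_{k-1,j} rho(k-j)]
            / [1 - sum_{j=1..k-1} phi_{k-1,j} rho(j)],
  phi_{k,j} = phi_{k-1,j} - phi_{kk} phi_{k-1,k-j},  j = 1..k-1.
Step k = 1:
  phi_11 = rho(1) = 0.7418.
Step k = 2:
  phi_22 = [rho(2) - phi_11 rho(1)] / [1 - phi_11 rho(1)] = [0.7387 - (0.7418)(0.7418)] / [1 - (0.7418)(0.7418)]
         = 0.18843276 / 0.44973276 = 0.419.
Therefore phi_{22} = 0.4190.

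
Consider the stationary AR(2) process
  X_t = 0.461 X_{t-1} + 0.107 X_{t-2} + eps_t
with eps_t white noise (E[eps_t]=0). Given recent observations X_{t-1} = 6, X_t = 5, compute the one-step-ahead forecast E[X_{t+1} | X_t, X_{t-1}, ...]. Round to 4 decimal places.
E[X_{t+1} \mid \mathcal F_t] = 2.9470

For an AR(p) model X_t = c + sum_i phi_i X_{t-i} + eps_t, the
one-step-ahead conditional mean is
  E[X_{t+1} | X_t, ...] = c + sum_i phi_i X_{t+1-i}.
Substitute known values:
  E[X_{t+1} | ...] = (0.461) * (5) + (0.107) * (6)
                   = 2.9470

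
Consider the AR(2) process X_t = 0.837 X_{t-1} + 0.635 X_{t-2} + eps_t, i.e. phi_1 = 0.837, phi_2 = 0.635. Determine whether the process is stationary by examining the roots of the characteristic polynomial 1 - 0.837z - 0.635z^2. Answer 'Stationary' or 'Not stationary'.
\text{Not stationary}

The AR(p) characteristic polynomial is P(z) = 1 - 0.837z - 0.635z^2.
Stationarity requires all roots to lie outside the unit circle, i.e. |z| > 1 for every root.
Set 1 + (-0.837) z + (-0.635) z^2 = 0, i.e. a z^2 + b z + c = 0 with a = -0.635, b = -0.837, c = 1.
Discriminant D = b^2 - 4ac = (-0.837)^2 - 4*(-0.635)*1 = 0.700569 - (-2.54) = 3.240569.
D >= 0, so the roots are real: z = (-b +/- sqrt(D)) / (2a) = (0.837 +/- 1.800158) / (-1.27).
  z_1 = (0.837 + 1.800158) / (-1.27) = -2.0765,   |z_1| = 2.0765.
  z_2 = (0.837 - 1.800158) / (-1.27) = 0.7584,   |z_2| = 0.7584.
Moduli of all roots: 2.0765, 0.7584.
All moduli strictly greater than 1? No.
Verdict: Not stationary.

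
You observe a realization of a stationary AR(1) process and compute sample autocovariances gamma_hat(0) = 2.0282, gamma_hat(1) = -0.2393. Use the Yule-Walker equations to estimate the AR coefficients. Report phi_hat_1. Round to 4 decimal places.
\hat\phi_{1} = -0.1180

The Yule-Walker equations for an AR(p) process read, in matrix form,
  Gamma_p phi = r_p,   with   (Gamma_p)_{ij} = gamma(|i - j|),
                       (r_p)_i = gamma(i),   i,j = 1..p.
Substitute the sample gammas (Toeplitz matrix and right-hand side of size 1):
  Gamma_p = [[2.0282]]
  r_p     = [-0.2393]
With p = 1 this is the single equation gamma(0) phi_1 = gamma(1):
  phi_hat_1 = gamma(1) / gamma(0) = -0.2393 / 2.0282 = -0.1180.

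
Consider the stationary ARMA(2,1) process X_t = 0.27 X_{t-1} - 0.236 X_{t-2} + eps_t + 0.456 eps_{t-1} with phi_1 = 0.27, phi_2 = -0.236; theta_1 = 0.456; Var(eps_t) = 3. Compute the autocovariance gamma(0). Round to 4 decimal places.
\gamma(0) = 4.6945

Multiply the model equation by X_{t-k} and take expectations. With theta_0 = psi_0 = 1 and psi_j the MA(infinity) weights, this gives
  gamma(k) - sum_i phi_i gamma(k-i) = c_k,
  c_k = sigma^2 * sum_{j=k..q} theta_j psi_{j-k}   (c_k = 0 for k > q),
using gamma(-m) = gamma(m).
psi-weights needed (psi_j = theta_j + sum_i phi_i psi_{j-i}):
  psi_1 = theta_1 + phi_1 = 0.456 + (0.27) = 0.726
Right-hand sides:
  c_0 = sigma^2 (1 + theta_1 psi_1) = 3 * (1 + (0.456)(0.726)) = 3 * 1.331056 = 3.993168
  c_1 = sigma^2 theta_1 = 3 * (0.456) = 1.368
  c_2 = 0
Equations for k = 0, 1, 2 (AR order 2, c_2 = 0):
  (E0) gamma(0) = phi_1 gamma(1) + phi_2 gamma(2) + c_0
  (E1) gamma(1) = phi_1 gamma(0) + phi_2 gamma(1) + c_1
  (E2) gamma(2) = phi_1 gamma(1) + phi_2 gamma(0)
From (E1): gamma(1) = A gamma(0) + B with
  A = phi_1 / (1 - phi_2) = 0.27 / 1.236 = 0.218447,   B = c_1 / (1 - phi_2) = 1.368 / 1.236 = 1.106796.
Insert (E2) into (E0): gamma(0) (1 - phi_2^2) = phi_1 (1 + phi_2) gamma(1) + c_0.
  phi_1 (1 + phi_2) = (0.27)(0.764) = 0.20628,   1 - phi_2^2 = 0.944304.
Replace gamma(1) by A gamma(0) + B and collect gamma(0):
  gamma(0) [0.944304 - (0.20628)(0.218447)] = (0.20628)(1.106796) + 3.993168
  gamma(0) * 0.899243 = 4.221478
  gamma(0) = 4.221478 / 0.899243 = 4.69448.
Therefore gamma(0) = 4.6945 (to 4 decimal places).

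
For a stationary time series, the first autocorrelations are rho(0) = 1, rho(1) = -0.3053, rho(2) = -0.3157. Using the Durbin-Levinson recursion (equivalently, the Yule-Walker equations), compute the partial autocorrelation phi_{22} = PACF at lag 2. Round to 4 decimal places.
\phi_{22} = -0.4509

The PACF at lag k is phi_{kk}, the last component of the solution
to the Yule-Walker system G_k phi = r_k where
  (G_k)_{ij} = rho(|i - j|), (r_k)_i = rho(i), i,j = 1..k.
Equivalently, Durbin-Levinson gives phi_{kk} iteratively:
  phi_{11} = rho(1)
  phi_{kk} = [rho(k) - sum_{j=1..k-1} phi_{k-1,j} rho(k-j)]
            / [1 - sum_{j=1..k-1} phi_{k-1,j} rho(j)],
  phi_{k,j} = phi_{k-1,j} - phi_{kk} phi_{k-1,k-j},  j = 1..k-1.
Step k = 1:
  phi_11 = rho(1) = -0.3053.
Step k = 2:
  phi_22 = [rho(2) - phi_11 rho(1)] / [1 - phi_11 rho(1)] = [-0.3157 - (-0.3053)(-0.3053)] / [1 - (-0.3053)(-0.3053)]
         = -0.40890809 / 0.90679191 = -0.4509.
Therefore phi_{22} = -0.4509.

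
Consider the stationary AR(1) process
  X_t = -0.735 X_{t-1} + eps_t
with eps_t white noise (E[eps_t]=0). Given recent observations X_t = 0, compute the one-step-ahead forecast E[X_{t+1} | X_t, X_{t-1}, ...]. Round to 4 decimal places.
E[X_{t+1} \mid \mathcal F_t] = 0.0000

For an AR(p) model X_t = c + sum_i phi_i X_{t-i} + eps_t, the
one-step-ahead conditional mean is
  E[X_{t+1} | X_t, ...] = c + sum_i phi_i X_{t+1-i}.
Substitute known values:
  E[X_{t+1} | ...] = (-0.735) * (0)
                   = 0.0000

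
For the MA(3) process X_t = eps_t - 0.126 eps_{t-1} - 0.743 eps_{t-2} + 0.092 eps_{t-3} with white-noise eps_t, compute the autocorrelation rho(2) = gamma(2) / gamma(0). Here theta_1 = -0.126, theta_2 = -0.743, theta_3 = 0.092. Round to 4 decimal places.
\rho(2) = -0.4787

For an MA(q) process with theta_0 = 1, the autocovariance is
  gamma(k) = sigma^2 * sum_{i=0..q-k} theta_i * theta_{i+k},
and rho(k) = gamma(k) / gamma(0). Sigma^2 cancels.
  numerator   = (1)*(-0.743) + (-0.126)*(0.092) = -0.754592.
  denominator = (1)^2 + (-0.126)^2 + (-0.743)^2 + (0.092)^2 = 1.576389.
  rho(2) = -0.754592 / 1.576389 = -0.4787.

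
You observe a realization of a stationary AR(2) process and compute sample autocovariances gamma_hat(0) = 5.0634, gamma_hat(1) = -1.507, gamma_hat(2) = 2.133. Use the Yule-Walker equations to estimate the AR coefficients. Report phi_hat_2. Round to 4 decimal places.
\hat\phi_{2} = 0.3650

The Yule-Walker equations for an AR(p) process read, in matrix form,
  Gamma_p phi = r_p,   with   (Gamma_p)_{ij} = gamma(|i - j|),
                       (r_p)_i = gamma(i),   i,j = 1..p.
Substitute the sample gammas (Toeplitz matrix and right-hand side of size 2):
  Gamma_p = [[5.0634, -1.507], [-1.507, 5.0634]]
  r_p     = [-1.507, 2.133]
Written out:
  5.0634 phi_1 - 1.507 phi_2 = -1.507
  -1.507 phi_1 + 5.0634 phi_2 = 2.133
Solve by Cramer's rule:
  det = gamma(0)^2 - gamma(1)^2 = (5.0634)^2 - (-1.507)^2 = 25.63801956 - 2.271049 = 23.36697056
  phi_hat_1 = [gamma(1) gamma(0) - gamma(1) gamma(2)] / det = [(-1.507)(5.0634) - (-1.507)(2.133)] / 23.36697056 = -4.4161128 / 23.36697056 = -0.189
  phi_hat_2 = [gamma(0) gamma(2) - gamma(1)^2] / det = [(5.0634)(2.133) - (-1.507)^2] / 23.36697056 = 8.5291832 / 23.36697056 = 0.365
So phi_hat = [-0.1890, 0.3650].
Therefore phi_hat_2 = 0.3650.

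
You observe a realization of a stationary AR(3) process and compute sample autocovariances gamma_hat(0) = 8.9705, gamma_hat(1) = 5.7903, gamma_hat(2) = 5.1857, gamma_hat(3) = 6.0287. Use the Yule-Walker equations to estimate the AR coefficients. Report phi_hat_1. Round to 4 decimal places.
\hat\phi_{1} = 0.3520

The Yule-Walker equations for an AR(p) process read, in matrix form,
  Gamma_p phi = r_p,   with   (Gamma_p)_{ij} = gamma(|i - j|),
                       (r_p)_i = gamma(i),   i,j = 1..p.
Substitute the sample gammas (Toeplitz matrix and right-hand side of size 3):
  Gamma_p = [[8.9705, 5.7903, 5.1857], [5.7903, 8.9705, 5.7903], [5.1857, 5.7903, 8.9705]]
  r_p     = [5.7903, 5.1857, 6.0287]
Written out (R1..R3):
  (R1) 8.9705 phi_1 + 5.7903 phi_2 + 5.1857 phi_3 = 5.7903
  (R2) 5.7903 phi_1 + 8.9705 phi_2 + 5.7903 phi_3 = 5.1857
  (R3) 5.1857 phi_1 + 5.7903 phi_2 + 8.9705 phi_3 = 6.0287
Gaussian elimination:
  R2 <- R2 - (5.7903/8.9705) R1 = R2 - (0.645482) R1:  5.232963 phi_2 + 2.443022 phi_3 = 1.448163
  R3 <- R3 - (5.1857/8.9705) R1 = R3 - (0.578084) R1:  2.443022 phi_2 + 5.972731 phi_3 = 2.681422
  R3 <- R3 - (2.443022/5.232963) R2 = R3 - (0.466852) R2:  4.8322 phi_3 = 2.005343
Back-substitution:
  phi_hat_3 = 2.005343 / 4.8322 = 0.414996
  phi_hat_2 = (1.448163 - (2.443022)(0.414996)) / 5.232963 = 0.082997
  phi_hat_1 = (5.7903 - (5.7903)(0.082997) - (5.1857)(0.414996)) / 8.9705 = 0.352007
So phi_hat = [0.3520, 0.0830, 0.4150].
Therefore phi_hat_1 = 0.3520.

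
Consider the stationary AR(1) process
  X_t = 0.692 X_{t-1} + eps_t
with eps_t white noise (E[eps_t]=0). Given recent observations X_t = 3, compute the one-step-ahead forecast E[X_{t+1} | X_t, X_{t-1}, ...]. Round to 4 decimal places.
E[X_{t+1} \mid \mathcal F_t] = 2.0760

For an AR(p) model X_t = c + sum_i phi_i X_{t-i} + eps_t, the
one-step-ahead conditional mean is
  E[X_{t+1} | X_t, ...] = c + sum_i phi_i X_{t+1-i}.
Substitute known values:
  E[X_{t+1} | ...] = (0.692) * (3)
                   = 2.0760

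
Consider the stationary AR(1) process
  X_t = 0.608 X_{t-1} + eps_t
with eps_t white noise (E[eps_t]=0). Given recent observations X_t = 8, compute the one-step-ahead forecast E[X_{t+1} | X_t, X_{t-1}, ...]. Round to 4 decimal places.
E[X_{t+1} \mid \mathcal F_t] = 4.8640

For an AR(p) model X_t = c + sum_i phi_i X_{t-i} + eps_t, the
one-step-ahead conditional mean is
  E[X_{t+1} | X_t, ...] = c + sum_i phi_i X_{t+1-i}.
Substitute known values:
  E[X_{t+1} | ...] = (0.608) * (8)
                   = 4.8640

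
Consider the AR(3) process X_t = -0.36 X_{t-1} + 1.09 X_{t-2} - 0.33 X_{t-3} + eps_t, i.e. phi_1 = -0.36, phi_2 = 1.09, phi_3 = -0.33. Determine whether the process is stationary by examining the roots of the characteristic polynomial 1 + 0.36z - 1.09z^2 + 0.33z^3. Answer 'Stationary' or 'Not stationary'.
\text{Not stationary}

The AR(p) characteristic polynomial is P(z) = 1 + 0.36z - 1.09z^2 + 0.33z^3.
Stationarity requires all roots to lie outside the unit circle, i.e. |z| > 1 for every root.
Degree 3: look for a simple real root z0 first, then factor out (1 - z/z0) and solve the remaining quadratic.
Testing z0 = 2: P(2) = 1 + (0.36)(2) + (-1.09)(2)^2 + (0.33)(2)^3
  = 1 + (0.72) + (-4.36) + (2.64) = 0.  So z_0 = 2 is a root, |z_0| = 2.
Divide out the factor (1 - 0.5 z) = (1 - z/z0) (since 1/z0 = 0.5):
  P(z) = (1 - 0.5 z)(1 + (0.86) z + (-0.66) z^2)
  [check: z-coef 0.86 - (0.5) = 0.36; z^2-coef -0.66 - (0.5)(0.86) = -1.09; z^3-coef -(0.5)(-0.66) = 0.33.]
Remaining roots from the quadratic factor 1 + (0.86) z + (-0.66) z^2:
  Set 1 + (0.86) z + (-0.66) z^2 = 0, i.e. a z^2 + b z + c = 0 with a = -0.66, b = 0.86, c = 1.
  Discriminant D = b^2 - 4ac = (0.86)^2 - 4*(-0.66)*1 = 0.7396 - (-2.64) = 3.3796.
  D >= 0, so the roots are real: z = (-b +/- sqrt(D)) / (2a) = (-0.86 +/- 1.838369) / (-1.32).
    z_1 = (-0.86 + 1.838369) / (-1.32) = -0.7412,   |z_1| = 0.7412.
    z_2 = (-0.86 - 1.838369) / (-1.32) = 2.0442,   |z_2| = 2.0442.
Moduli of all roots: 2.0000, 0.7412, 2.0442.
All moduli strictly greater than 1? No.
Verdict: Not stationary.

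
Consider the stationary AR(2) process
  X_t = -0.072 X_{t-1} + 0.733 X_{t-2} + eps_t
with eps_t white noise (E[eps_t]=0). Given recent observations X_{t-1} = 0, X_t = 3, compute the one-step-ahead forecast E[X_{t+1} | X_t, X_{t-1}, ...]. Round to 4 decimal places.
E[X_{t+1} \mid \mathcal F_t] = -0.2160

For an AR(p) model X_t = c + sum_i phi_i X_{t-i} + eps_t, the
one-step-ahead conditional mean is
  E[X_{t+1} | X_t, ...] = c + sum_i phi_i X_{t+1-i}.
Substitute known values:
  E[X_{t+1} | ...] = (-0.072) * (3) + (0.733) * (0)
                   = -0.2160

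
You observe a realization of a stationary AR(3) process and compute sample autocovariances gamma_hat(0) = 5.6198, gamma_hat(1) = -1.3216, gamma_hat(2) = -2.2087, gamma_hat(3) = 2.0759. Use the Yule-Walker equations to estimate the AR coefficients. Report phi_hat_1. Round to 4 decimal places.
\hat\phi_{1} = -0.2680

The Yule-Walker equations for an AR(p) process read, in matrix form,
  Gamma_p phi = r_p,   with   (Gamma_p)_{ij} = gamma(|i - j|),
                       (r_p)_i = gamma(i),   i,j = 1..p.
Substitute the sample gammas (Toeplitz matrix and right-hand side of size 3):
  Gamma_p = [[5.6198, -1.3216, -2.2087], [-1.3216, 5.6198, -1.3216], [-2.2087, -1.3216, 5.6198]]
  r_p     = [-1.3216, -2.2087, 2.0759]
Written out (R1..R3):
  (R1) 5.6198 phi_1 - 1.3216 phi_2 - 2.2087 phi_3 = -1.3216
  (R2) -1.3216 phi_1 + 5.6198 phi_2 - 1.3216 phi_3 = -2.2087
  (R3) -2.2087 phi_1 - 1.3216 phi_2 + 5.6198 phi_3 = 2.0759
Gaussian elimination:
  R2 <- R2 - (-1.3216/5.6198) R1 = R2 - (-0.235169) R1:  5.309001 phi_2 - 1.841017 phi_3 = -2.519499
  R3 <- R3 - (-2.2087/5.6198) R1 = R3 - (-0.393021) R1:  -1.841017 phi_2 + 4.751734 phi_3 = 1.556483
  R3 <- R3 - (-1.841017/5.309001) R2 = R3 - (-0.346773) R2:  4.11332 phi_3 = 0.68279
Back-substitution:
  phi_hat_3 = 0.68279 / 4.11332 = 0.165995
  phi_hat_2 = (-2.519499 - (-1.841017)(0.165995)) / 5.309001 = -0.417009
  phi_hat_1 = (-1.3216 - (-1.3216)(-0.417009) - (-2.2087)(0.165995)) / 5.6198 = -0.267996
So phi_hat = [-0.2680, -0.4170, 0.1660].
Therefore phi_hat_1 = -0.2680.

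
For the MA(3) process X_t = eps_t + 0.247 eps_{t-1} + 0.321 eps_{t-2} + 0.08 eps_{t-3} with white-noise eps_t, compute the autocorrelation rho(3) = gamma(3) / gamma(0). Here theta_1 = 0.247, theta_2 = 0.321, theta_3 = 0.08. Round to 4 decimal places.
\rho(3) = 0.0683

For an MA(q) process with theta_0 = 1, the autocovariance is
  gamma(k) = sigma^2 * sum_{i=0..q-k} theta_i * theta_{i+k},
and rho(k) = gamma(k) / gamma(0). Sigma^2 cancels.
  numerator   = (1)*(0.08) = 0.08.
  denominator = (1)^2 + (0.247)^2 + (0.321)^2 + (0.08)^2 = 1.17045.
  rho(3) = 0.08 / 1.17045 = 0.0683.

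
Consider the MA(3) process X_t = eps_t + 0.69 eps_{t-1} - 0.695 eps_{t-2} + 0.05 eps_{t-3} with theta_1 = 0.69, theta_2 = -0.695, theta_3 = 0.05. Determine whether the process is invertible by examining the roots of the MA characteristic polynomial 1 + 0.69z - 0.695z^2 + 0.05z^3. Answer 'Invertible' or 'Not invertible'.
\text{Not invertible}

The MA(q) characteristic polynomial is P(z) = 1 + 0.69z - 0.695z^2 + 0.05z^3.
Invertibility requires all roots to lie outside the unit circle, i.e. |z| > 1 for every root.
Degree 3: look for a simple real root z0 first, then factor out (1 - z/z0) and solve the remaining quadratic.
Testing z0 = 2: P(2) = 1 + (0.69)(2) + (-0.695)(2)^2 + (0.05)(2)^3
  = 1 + (1.38) + (-2.78) + (0.4) = 0.  So z_0 = 2 is a root, |z_0| = 2.
Divide out the factor (1 - 0.5 z) = (1 - z/z0) (since 1/z0 = 0.5):
  P(z) = (1 - 0.5 z)(1 + (1.19) z + (-0.1) z^2)
  [check: z-coef 1.19 - (0.5) = 0.69; z^2-coef -0.1 - (0.5)(1.19) = -0.695; z^3-coef -(0.5)(-0.1) = 0.05.]
Remaining roots from the quadratic factor 1 + (1.19) z + (-0.1) z^2:
  Set 1 + (1.19) z + (-0.1) z^2 = 0, i.e. a z^2 + b z + c = 0 with a = -0.1, b = 1.19, c = 1.
  Discriminant D = b^2 - 4ac = (1.19)^2 - 4*(-0.1)*1 = 1.4161 - (-0.4) = 1.8161.
  D >= 0, so the roots are real: z = (-b +/- sqrt(D)) / (2a) = (-1.19 +/- 1.347628) / (-0.2).
    z_1 = (-1.19 + 1.347628) / (-0.2) = -0.7881,   |z_1| = 0.7881.
    z_2 = (-1.19 - 1.347628) / (-0.2) = 12.6881,   |z_2| = 12.6881.
Moduli of all roots: 2.0000, 0.7881, 12.6881.
All moduli strictly greater than 1? No.
Verdict: Not invertible.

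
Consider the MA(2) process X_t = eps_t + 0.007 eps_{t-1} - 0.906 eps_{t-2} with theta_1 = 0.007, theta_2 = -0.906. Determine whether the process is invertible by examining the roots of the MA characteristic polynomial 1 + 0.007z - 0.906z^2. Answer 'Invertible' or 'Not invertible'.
\text{Invertible}

The MA(q) characteristic polynomial is P(z) = 1 + 0.007z - 0.906z^2.
Invertibility requires all roots to lie outside the unit circle, i.e. |z| > 1 for every root.
Set 1 + (0.007) z + (-0.906) z^2 = 0, i.e. a z^2 + b z + c = 0 with a = -0.906, b = 0.007, c = 1.
Discriminant D = b^2 - 4ac = (0.007)^2 - 4*(-0.906)*1 = 0.000049 - (-3.624) = 3.624049.
D >= 0, so the roots are real: z = (-b +/- sqrt(D)) / (2a) = (-0.007 +/- 1.903694) / (-1.812).
  z_1 = (-0.007 + 1.903694) / (-1.812) = -1.0467,   |z_1| = 1.0467.
  z_2 = (-0.007 - 1.903694) / (-1.812) = 1.0545,   |z_2| = 1.0545.
Moduli of all roots: 1.0467, 1.0545.
All moduli strictly greater than 1? Yes.
Verdict: Invertible.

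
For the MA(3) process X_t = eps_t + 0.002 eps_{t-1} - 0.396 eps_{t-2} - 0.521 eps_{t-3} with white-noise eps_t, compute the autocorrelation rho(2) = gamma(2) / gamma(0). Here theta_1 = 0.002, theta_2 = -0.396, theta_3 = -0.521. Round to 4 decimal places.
\rho(2) = -0.2780

For an MA(q) process with theta_0 = 1, the autocovariance is
  gamma(k) = sigma^2 * sum_{i=0..q-k} theta_i * theta_{i+k},
and rho(k) = gamma(k) / gamma(0). Sigma^2 cancels.
  numerator   = (1)*(-0.396) + (0.002)*(-0.521) = -0.397042.
  denominator = (1)^2 + (0.002)^2 + (-0.396)^2 + (-0.521)^2 = 1.428261.
  rho(2) = -0.397042 / 1.428261 = -0.2780.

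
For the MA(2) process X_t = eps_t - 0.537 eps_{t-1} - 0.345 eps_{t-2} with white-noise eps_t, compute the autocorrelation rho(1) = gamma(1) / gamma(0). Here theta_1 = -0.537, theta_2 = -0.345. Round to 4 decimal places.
\rho(1) = -0.2499

For an MA(q) process with theta_0 = 1, the autocovariance is
  gamma(k) = sigma^2 * sum_{i=0..q-k} theta_i * theta_{i+k},
and rho(k) = gamma(k) / gamma(0). Sigma^2 cancels.
  numerator   = (1)*(-0.537) + (-0.537)*(-0.345) = -0.351735.
  denominator = (1)^2 + (-0.537)^2 + (-0.345)^2 = 1.407394.
  rho(1) = -0.351735 / 1.407394 = -0.2499.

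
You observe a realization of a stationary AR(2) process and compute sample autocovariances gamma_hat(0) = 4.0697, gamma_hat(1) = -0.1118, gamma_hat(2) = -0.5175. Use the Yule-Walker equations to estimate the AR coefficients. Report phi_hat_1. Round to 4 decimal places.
\hat\phi_{1} = -0.0310

The Yule-Walker equations for an AR(p) process read, in matrix form,
  Gamma_p phi = r_p,   with   (Gamma_p)_{ij} = gamma(|i - j|),
                       (r_p)_i = gamma(i),   i,j = 1..p.
Substitute the sample gammas (Toeplitz matrix and right-hand side of size 2):
  Gamma_p = [[4.0697, -0.1118], [-0.1118, 4.0697]]
  r_p     = [-0.1118, -0.5175]
Written out:
  4.0697 phi_1 - 0.1118 phi_2 = -0.1118
  -0.1118 phi_1 + 4.0697 phi_2 = -0.5175
Solve by Cramer's rule:
  det = gamma(0)^2 - gamma(1)^2 = (4.0697)^2 - (-0.1118)^2 = 16.56245809 - 0.01249924 = 16.54995885
  phi_hat_1 = [gamma(1) gamma(0) - gamma(1) gamma(2)] / det = [(-0.1118)(4.0697) - (-0.1118)(-0.5175)] / 16.54995885 = -0.51284896 / 16.54995885 = -0.031
  phi_hat_2 = [gamma(0) gamma(2) - gamma(1)^2] / det = [(4.0697)(-0.5175) - (-0.1118)^2] / 16.54995885 = -2.11856899 / 16.54995885 = -0.128
So phi_hat = [-0.0310, -0.1280].
Therefore phi_hat_1 = -0.0310.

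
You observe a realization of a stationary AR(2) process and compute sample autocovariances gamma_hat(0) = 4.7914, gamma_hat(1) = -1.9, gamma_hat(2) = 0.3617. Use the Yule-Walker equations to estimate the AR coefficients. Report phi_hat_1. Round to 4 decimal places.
\hat\phi_{1} = -0.4350

The Yule-Walker equations for an AR(p) process read, in matrix form,
  Gamma_p phi = r_p,   with   (Gamma_p)_{ij} = gamma(|i - j|),
                       (r_p)_i = gamma(i),   i,j = 1..p.
Substitute the sample gammas (Toeplitz matrix and right-hand side of size 2):
  Gamma_p = [[4.7914, -1.9], [-1.9, 4.7914]]
  r_p     = [-1.9, 0.3617]
Written out:
  4.7914 phi_1 - 1.9 phi_2 = -1.9
  -1.9 phi_1 + 4.7914 phi_2 = 0.3617
Solve by Cramer's rule:
  det = gamma(0)^2 - gamma(1)^2 = (4.7914)^2 - (-1.9)^2 = 22.95751396 - 3.61 = 19.34751396
  phi_hat_1 = [gamma(1) gamma(0) - gamma(1) gamma(2)] / det = [(-1.9)(4.7914) - (-1.9)(0.3617)] / 19.34751396 = -8.41643 / 19.34751396 = -0.435
  phi_hat_2 = [gamma(0) gamma(2) - gamma(1)^2] / det = [(4.7914)(0.3617) - (-1.9)^2] / 19.34751396 = -1.87695062 / 19.34751396 = -0.097
So phi_hat = [-0.4350, -0.0970].
Therefore phi_hat_1 = -0.4350.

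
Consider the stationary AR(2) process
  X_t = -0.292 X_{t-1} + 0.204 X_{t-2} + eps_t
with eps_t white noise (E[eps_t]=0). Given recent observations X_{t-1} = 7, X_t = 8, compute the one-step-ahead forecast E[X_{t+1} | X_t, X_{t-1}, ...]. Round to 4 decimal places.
E[X_{t+1} \mid \mathcal F_t] = -0.9080

For an AR(p) model X_t = c + sum_i phi_i X_{t-i} + eps_t, the
one-step-ahead conditional mean is
  E[X_{t+1} | X_t, ...] = c + sum_i phi_i X_{t+1-i}.
Substitute known values:
  E[X_{t+1} | ...] = (-0.292) * (8) + (0.204) * (7)
                   = -0.9080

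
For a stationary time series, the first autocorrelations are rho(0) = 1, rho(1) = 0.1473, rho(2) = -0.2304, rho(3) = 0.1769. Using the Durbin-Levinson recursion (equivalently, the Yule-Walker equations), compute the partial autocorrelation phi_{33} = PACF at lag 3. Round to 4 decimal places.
\phi_{33} = 0.2820

The PACF at lag k is phi_{kk}, the last component of the solution
to the Yule-Walker system G_k phi = r_k where
  (G_k)_{ij} = rho(|i - j|), (r_k)_i = rho(i), i,j = 1..k.
Equivalently, Durbin-Levinson gives phi_{kk} iteratively:
  phi_{11} = rho(1)
  phi_{kk} = [rho(k) - sum_{j=1..k-1} phi_{k-1,j} rho(k-j)]
            / [1 - sum_{j=1..k-1} phi_{k-1,j} rho(j)],
  phi_{k,j} = phi_{k-1,j} - phi_{kk} phi_{k-1,k-j},  j = 1..k-1.
Step k = 1:
  phi_11 = rho(1) = 0.1473.
Step k = 2:
  phi_22 = [rho(2) - phi_11 rho(1)] / [1 - phi_11 rho(1)] = [-0.2304 - (0.1473)(0.1473)] / [1 - (0.1473)(0.1473)]
         = -0.25209729 / 0.97830271 = -0.257688.
  Update: phi_21 = phi_11 - phi_22 phi_11 = 0.1473 - (-0.257688)(0.1473) = 0.185258.
Step k = 3:
  phi_33 = [rho(3) - phi_21 rho(2) - phi_22 rho(1)] / [1 - phi_21 rho(1) - phi_22 rho(2)]
    numerator   = 0.1769 - (0.185258)(-0.2304) - (-0.257688)(0.1473) = 0.25754084
    denominator = 1 - (0.185258)(0.1473) - (-0.257688)(-0.2304) = 0.91334015
  phi_33 = 0.25754084 / 0.91334015 = 0.282.
Therefore phi_{33} = 0.2820.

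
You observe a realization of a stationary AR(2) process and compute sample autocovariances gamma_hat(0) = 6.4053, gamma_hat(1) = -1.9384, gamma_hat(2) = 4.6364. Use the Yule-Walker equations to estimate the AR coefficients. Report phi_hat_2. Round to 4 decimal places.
\hat\phi_{2} = 0.6960

The Yule-Walker equations for an AR(p) process read, in matrix form,
  Gamma_p phi = r_p,   with   (Gamma_p)_{ij} = gamma(|i - j|),
                       (r_p)_i = gamma(i),   i,j = 1..p.
Substitute the sample gammas (Toeplitz matrix and right-hand side of size 2):
  Gamma_p = [[6.4053, -1.9384], [-1.9384, 6.4053]]
  r_p     = [-1.9384, 4.6364]
Written out:
  6.4053 phi_1 - 1.9384 phi_2 = -1.9384
  -1.9384 phi_1 + 6.4053 phi_2 = 4.6364
Solve by Cramer's rule:
  det = gamma(0)^2 - gamma(1)^2 = (6.4053)^2 - (-1.9384)^2 = 41.02786809 - 3.75739456 = 37.27047353
  phi_hat_1 = [gamma(1) gamma(0) - gamma(1) gamma(2)] / det = [(-1.9384)(6.4053) - (-1.9384)(4.6364)] / 37.27047353 = -3.42883576 / 37.27047353 = -0.092
  phi_hat_2 = [gamma(0) gamma(2) - gamma(1)^2] / det = [(6.4053)(4.6364) - (-1.9384)^2] / 37.27047353 = 25.94013836 / 37.27047353 = 0.696
So phi_hat = [-0.0920, 0.6960].
Therefore phi_hat_2 = 0.6960.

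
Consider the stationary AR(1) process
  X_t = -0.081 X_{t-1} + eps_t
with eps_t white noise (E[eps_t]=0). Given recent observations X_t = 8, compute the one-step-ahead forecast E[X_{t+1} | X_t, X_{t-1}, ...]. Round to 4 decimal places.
E[X_{t+1} \mid \mathcal F_t] = -0.6480

For an AR(p) model X_t = c + sum_i phi_i X_{t-i} + eps_t, the
one-step-ahead conditional mean is
  E[X_{t+1} | X_t, ...] = c + sum_i phi_i X_{t+1-i}.
Substitute known values:
  E[X_{t+1} | ...] = (-0.081) * (8)
                   = -0.6480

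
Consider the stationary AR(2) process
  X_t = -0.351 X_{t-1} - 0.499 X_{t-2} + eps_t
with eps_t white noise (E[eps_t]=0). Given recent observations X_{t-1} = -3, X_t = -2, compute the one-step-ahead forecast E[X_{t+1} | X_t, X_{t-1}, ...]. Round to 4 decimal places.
E[X_{t+1} \mid \mathcal F_t] = 2.1990

For an AR(p) model X_t = c + sum_i phi_i X_{t-i} + eps_t, the
one-step-ahead conditional mean is
  E[X_{t+1} | X_t, ...] = c + sum_i phi_i X_{t+1-i}.
Substitute known values:
  E[X_{t+1} | ...] = (-0.351) * (-2) + (-0.499) * (-3)
                   = 2.1990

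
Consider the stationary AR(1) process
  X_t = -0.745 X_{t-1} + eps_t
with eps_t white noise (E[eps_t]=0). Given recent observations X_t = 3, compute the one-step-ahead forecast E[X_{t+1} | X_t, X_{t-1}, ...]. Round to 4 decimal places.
E[X_{t+1} \mid \mathcal F_t] = -2.2350

For an AR(p) model X_t = c + sum_i phi_i X_{t-i} + eps_t, the
one-step-ahead conditional mean is
  E[X_{t+1} | X_t, ...] = c + sum_i phi_i X_{t+1-i}.
Substitute known values:
  E[X_{t+1} | ...] = (-0.745) * (3)
                   = -2.2350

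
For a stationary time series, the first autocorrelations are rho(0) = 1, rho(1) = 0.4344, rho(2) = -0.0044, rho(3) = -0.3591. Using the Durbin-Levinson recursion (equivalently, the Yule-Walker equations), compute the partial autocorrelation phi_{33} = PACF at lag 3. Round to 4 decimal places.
\phi_{33} = -0.3310

The PACF at lag k is phi_{kk}, the last component of the solution
to the Yule-Walker system G_k phi = r_k where
  (G_k)_{ij} = rho(|i - j|), (r_k)_i = rho(i), i,j = 1..k.
Equivalently, Durbin-Levinson gives phi_{kk} iteratively:
  phi_{11} = rho(1)
  phi_{kk} = [rho(k) - sum_{j=1..k-1} phi_{k-1,j} rho(k-j)]
            / [1 - sum_{j=1..k-1} phi_{k-1,j} rho(j)],
  phi_{k,j} = phi_{k-1,j} - phi_{kk} phi_{k-1,k-j},  j = 1..k-1.
Step k = 1:
  phi_11 = rho(1) = 0.4344.
Step k = 2:
  phi_22 = [rho(2) - phi_11 rho(1)] / [1 - phi_11 rho(1)] = [-0.0044 - (0.4344)(0.4344)] / [1 - (0.4344)(0.4344)]
         = -0.19310336 / 0.81129664 = -0.238018.
  Update: phi_21 = phi_11 - phi_22 phi_11 = 0.4344 - (-0.238018)(0.4344) = 0.537795.
Step k = 3:
  phi_33 = [rho(3) - phi_21 rho(2) - phi_22 rho(1)] / [1 - phi_21 rho(1) - phi_22 rho(2)]
    numerator   = -0.3591 - (0.537795)(-0.0044) - (-0.238018)(0.4344) = -0.2533386
    denominator = 1 - (0.537795)(0.4344) - (-0.238018)(-0.0044) = 0.76533453
  phi_33 = -0.2533386 / 0.76533453 = -0.331.
Therefore phi_{33} = -0.3310.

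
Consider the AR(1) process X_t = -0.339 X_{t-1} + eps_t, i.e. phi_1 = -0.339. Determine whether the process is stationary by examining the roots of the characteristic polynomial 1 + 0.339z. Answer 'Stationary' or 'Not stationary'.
\text{Stationary}

The AR(p) characteristic polynomial is P(z) = 1 + 0.339z.
Stationarity requires all roots to lie outside the unit circle, i.e. |z| > 1 for every root.
This is linear in z: 1 + (0.339) z = 0  =>  z = -1/(0.339) = -2.949853,  |z| = 2.949853.
Moduli of all roots: 2.9499.
All moduli strictly greater than 1? Yes.
Verdict: Stationary.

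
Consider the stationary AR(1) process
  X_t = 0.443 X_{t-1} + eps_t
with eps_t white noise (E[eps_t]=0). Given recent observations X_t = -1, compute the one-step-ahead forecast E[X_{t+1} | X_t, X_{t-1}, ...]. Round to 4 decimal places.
E[X_{t+1} \mid \mathcal F_t] = -0.4430

For an AR(p) model X_t = c + sum_i phi_i X_{t-i} + eps_t, the
one-step-ahead conditional mean is
  E[X_{t+1} | X_t, ...] = c + sum_i phi_i X_{t+1-i}.
Substitute known values:
  E[X_{t+1} | ...] = (0.443) * (-1)
                   = -0.4430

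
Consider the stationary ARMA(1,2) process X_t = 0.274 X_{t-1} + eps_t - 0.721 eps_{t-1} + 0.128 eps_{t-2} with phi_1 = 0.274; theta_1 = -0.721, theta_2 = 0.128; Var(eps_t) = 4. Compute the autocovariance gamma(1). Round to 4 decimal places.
\gamma(1) = -1.7978

Multiply the model equation by X_{t-k} and take expectations. With theta_0 = psi_0 = 1 and psi_j the MA(infinity) weights, this gives
  gamma(k) - sum_i phi_i gamma(k-i) = c_k,
  c_k = sigma^2 * sum_{j=k..q} theta_j psi_{j-k}   (c_k = 0 for k > q),
using gamma(-m) = gamma(m).
psi-weights needed (psi_j = theta_j + sum_i phi_i psi_{j-i}):
  psi_1 = theta_1 + phi_1 = -0.721 + (0.274) = -0.447
  psi_2 = theta_2 + phi_1 psi_1 = 0.128 + (0.274)(-0.447) = 0.005522
Right-hand sides:
  c_0 = sigma^2 (1 + theta_1 psi_1 + theta_2 psi_2) = 4 * (1 + (-0.721)(-0.447) + (0.128)(0.005522)) = 4 * 1.322994 = 5.291975
  c_1 = sigma^2 (theta_1 + theta_2 psi_1) = 4 * (-0.721 + (0.128)(-0.447)) = -3.112864
  c_2 = sigma^2 theta_2 = 4 * (0.128) = 0.512
Equations for k = 0 and k = 1 (AR order 1):
  gamma(0) = phi_1 gamma(1) + c_0
  gamma(1) = phi_1 gamma(0) + c_1
Substituting the second into the first: gamma(0) (1 - phi_1^2) = c_0 + phi_1 c_1, so
  gamma(0) = (c_0 + phi_1 c_1) / (1 - phi_1^2) = (5.291975 + (0.274)(-3.112864)) / (1 - (0.274)^2) = 4.439051 / 0.924924 = 4.799368.
  gamma(1) = phi_1 gamma(0) + c_1 = (0.274)(4.799368) + (-3.112864) = -1.797837.
Therefore gamma(1) = -1.7978 (to 4 decimal places).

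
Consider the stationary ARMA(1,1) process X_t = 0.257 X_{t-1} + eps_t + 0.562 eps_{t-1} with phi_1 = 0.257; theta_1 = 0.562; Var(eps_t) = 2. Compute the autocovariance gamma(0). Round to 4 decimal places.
\gamma(0) = 3.4364

Multiply the model equation by X_{t-k} and take expectations. With theta_0 = psi_0 = 1 and psi_j the MA(infinity) weights, this gives
  gamma(k) - sum_i phi_i gamma(k-i) = c_k,
  c_k = sigma^2 * sum_{j=k..q} theta_j psi_{j-k}   (c_k = 0 for k > q),
using gamma(-m) = gamma(m).
psi-weights needed (psi_j = theta_j + sum_i phi_i psi_{j-i}):
  psi_1 = theta_1 + phi_1 = 0.562 + (0.257) = 0.819
Right-hand sides:
  c_0 = sigma^2 (1 + theta_1 psi_1) = 2 * (1 + (0.562)(0.819)) = 2 * 1.460278 = 2.920556
  c_1 = sigma^2 theta_1 = 2 * (0.562) = 1.124
  c_2 = 0
Equations for k = 0 and k = 1 (AR order 1):
  gamma(0) = phi_1 gamma(1) + c_0
  gamma(1) = phi_1 gamma(0) + c_1
Substituting the second into the first: gamma(0) (1 - phi_1^2) = c_0 + phi_1 c_1, so
  gamma(0) = (c_0 + phi_1 c_1) / (1 - phi_1^2) = (2.920556 + (0.257)(1.124)) / (1 - (0.257)^2) = 3.209424 / 0.933951 = 3.436394.
Therefore gamma(0) = 3.4364 (to 4 decimal places).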